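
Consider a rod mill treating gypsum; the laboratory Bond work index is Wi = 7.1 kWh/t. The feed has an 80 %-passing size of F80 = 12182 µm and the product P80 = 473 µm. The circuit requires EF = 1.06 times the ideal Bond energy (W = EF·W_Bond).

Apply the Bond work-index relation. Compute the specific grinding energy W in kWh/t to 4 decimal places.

W = 2.7786 kWh/t

Bond: W = 10·Wi·(1/√P80 − 1/√F80)
1/√473 = 0.045980;  1/√12182 = 0.009060
W = 10·7.1·(0.045980 − 0.009060) = 2.6213 kWh/t
Corrected W = EF·W_Bond = 1.06·2.6213 = 2.7786 kWh/t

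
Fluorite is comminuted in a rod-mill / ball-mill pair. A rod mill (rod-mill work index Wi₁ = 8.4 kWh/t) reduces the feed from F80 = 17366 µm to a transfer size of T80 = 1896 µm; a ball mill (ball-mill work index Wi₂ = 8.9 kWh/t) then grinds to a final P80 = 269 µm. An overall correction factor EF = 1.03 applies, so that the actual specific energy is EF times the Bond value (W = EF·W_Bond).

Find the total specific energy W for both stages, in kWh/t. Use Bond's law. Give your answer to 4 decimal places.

W = 10 Wi (1/√P80 − 1/√F80)  [Bond]
Stage 1 (17366→1896 µm, Wi₁=8.4): W₁ = 10·8.4·(0.022966 − 0.007588) = 1.2917 kWh/t
Stage 2 (1896→269 µm, Wi₂=8.9): W₂ = 10·8.9·(0.060971 − 0.022966) = 3.3825 kWh/t
W = W₁ + W₂ = 1.2917 + 3.3825 = 4.6742 kWh/t
With EF = 1.03: W = 4.6742·1.03 = 4.8144 kWh/t

W = 4.8144 kWh/t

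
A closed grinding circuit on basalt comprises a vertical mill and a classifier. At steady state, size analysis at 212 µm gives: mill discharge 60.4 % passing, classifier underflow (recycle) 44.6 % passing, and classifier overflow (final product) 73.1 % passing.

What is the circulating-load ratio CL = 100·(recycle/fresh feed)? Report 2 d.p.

Balance %-passing 212 µm (r = R/F):
d + r·d = r·u + o → r(d−u) = o−d
r = (73.1 − 60.4)/(60.4 − 44.6) = 12.7/15.8 = 0.8038
CL = 100·r = 80.38 %

CL = 80.38 %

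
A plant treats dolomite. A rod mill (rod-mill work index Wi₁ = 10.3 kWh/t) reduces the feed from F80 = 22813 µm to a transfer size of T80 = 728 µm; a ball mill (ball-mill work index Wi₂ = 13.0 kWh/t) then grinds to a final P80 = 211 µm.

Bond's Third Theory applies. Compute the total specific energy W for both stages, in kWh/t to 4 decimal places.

Bond:  W = 10 Wi (1/√P − 1/√F)
Stage 1 (22813→728 µm, Wi₁=10.3): W₁ = 10·10.3·(0.037062 − 0.006621) = 3.1355 kWh/t
Stage 2 (728→211 µm, Wi₂=13.0): W₂ = 10·13.0·(0.068843 − 0.037062) = 4.1314 kWh/t
W = W₁ + W₂ = 3.1355 + 4.1314 = 7.2669 kWh/t

W = 7.2669 kWh/t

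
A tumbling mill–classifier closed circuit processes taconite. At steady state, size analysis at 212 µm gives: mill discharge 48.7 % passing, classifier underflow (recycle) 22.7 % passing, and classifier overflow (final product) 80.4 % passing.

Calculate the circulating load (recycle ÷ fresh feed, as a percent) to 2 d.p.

Balance %-passing 212 µm (r = R/F):
r = (o − d)/(d − u)
r = (80.4 − 48.7)/(48.7 − 22.7) = 31.7/26.0 = 1.2192
CL = 100·r = 121.92 %

CL = 121.92 %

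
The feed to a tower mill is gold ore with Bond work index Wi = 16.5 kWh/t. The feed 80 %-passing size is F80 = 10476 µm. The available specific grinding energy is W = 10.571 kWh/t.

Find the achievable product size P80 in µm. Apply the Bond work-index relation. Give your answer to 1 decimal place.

P80 = 183.4 µm

W_Bond = 10·Wi·(1/√P₈₀ − 1/√F₈₀)
⇒ 1/√P80 = W/(10 Wi) + 1/√F80
  = 10.5710/(10·16.5) + 1/√10476 = 0.064067 + 0.009770 = 0.073837
P80 = (1/0.073837)² = 13.5434² = 183.42 µm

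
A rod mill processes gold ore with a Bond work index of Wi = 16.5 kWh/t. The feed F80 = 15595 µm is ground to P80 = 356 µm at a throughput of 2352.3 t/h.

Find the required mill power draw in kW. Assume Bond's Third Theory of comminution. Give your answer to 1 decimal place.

P = 17462.8 kW

W = 10·Wi·[P80^(−½) − F80^(−½)]
W = 10·16.5·(1/√356 − 1/√15595) = 10·16.5·(0.044992) = 7.4237 kWh/t
P_mill = W·ṁ = 7.4237·2352.3 = 17462.8 kW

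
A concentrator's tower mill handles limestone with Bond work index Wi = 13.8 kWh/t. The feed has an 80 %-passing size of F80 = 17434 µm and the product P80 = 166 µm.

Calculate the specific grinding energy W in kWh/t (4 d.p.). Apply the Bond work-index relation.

W = 9.6657 kWh/t

W_Bond = 10·Wi·(1/√P₈₀ − 1/√F₈₀)
1/√166 = 0.077615;  1/√17434 = 0.007574
W = 10·13.8·(0.077615 − 0.007574) = 9.6657 kWh/t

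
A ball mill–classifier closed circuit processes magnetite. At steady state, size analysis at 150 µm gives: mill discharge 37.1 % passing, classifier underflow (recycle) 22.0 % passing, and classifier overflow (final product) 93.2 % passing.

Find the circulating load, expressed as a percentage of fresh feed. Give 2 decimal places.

CL = 371.52 %

Classifier node, passing 150 µm:
r = (o − d)/(d − u)
r = (93.2 − 37.1)/(37.1 − 22.0) = 56.1/15.1 = 3.7152
CL = 100·r = 371.52 %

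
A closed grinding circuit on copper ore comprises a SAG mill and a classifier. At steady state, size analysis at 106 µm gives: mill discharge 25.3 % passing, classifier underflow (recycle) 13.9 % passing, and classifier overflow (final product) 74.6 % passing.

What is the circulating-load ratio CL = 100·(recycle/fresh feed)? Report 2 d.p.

CL = 432.46 %

Classifier node, passing 106 µm:
d + r·d = r·u + o → r(d−u) = o−d
r = (74.6 − 25.3)/(25.3 − 13.9) = 49.3/11.4 = 4.3246
CL = 100·r = 432.46 %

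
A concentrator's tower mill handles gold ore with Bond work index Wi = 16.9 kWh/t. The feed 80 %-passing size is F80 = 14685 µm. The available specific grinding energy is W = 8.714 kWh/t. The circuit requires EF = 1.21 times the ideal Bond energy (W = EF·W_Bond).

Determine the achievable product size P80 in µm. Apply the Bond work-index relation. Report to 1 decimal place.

W = 10 Wi (P80^-0.5 − F80^-0.5)
W_Bond = W / EF = 8.714 / 1.21 = 7.2017 kWh/t
1/√P80 = 1/√F80 + W_Bond/(10·Wi)
  = 7.2017/(10·16.9) + 1/√14685 = 0.042613 + 0.008252 = 0.050865
P80 = (1/0.050865)² = 19.6597² = 386.50 µm

P80 = 386.5 µm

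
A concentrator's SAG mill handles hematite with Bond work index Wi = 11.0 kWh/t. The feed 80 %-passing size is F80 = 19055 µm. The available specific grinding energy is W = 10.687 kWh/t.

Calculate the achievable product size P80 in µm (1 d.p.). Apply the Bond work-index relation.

W = 10 Wi / √P80 − 10 Wi / √F80
1/√P80 = 1/√F80 + W/(10·Wi)
  = 10.6870/(10·11.0) + 1/√19055 = 0.097155 + 0.007244 = 0.104399
P80 = (1/0.104399)² = 9.5787² = 91.75 µm

P80 = 91.8 µm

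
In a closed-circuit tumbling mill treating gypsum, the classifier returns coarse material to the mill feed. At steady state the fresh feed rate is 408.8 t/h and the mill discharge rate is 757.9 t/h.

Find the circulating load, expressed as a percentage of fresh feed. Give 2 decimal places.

CL = 85.40 %

Discharge = new feed + return, hence
R = M − F = 757.9 − 408.8 = 349.1 t/h
CL = 100·R/F = 100·349.1/408.8 = 85.40 %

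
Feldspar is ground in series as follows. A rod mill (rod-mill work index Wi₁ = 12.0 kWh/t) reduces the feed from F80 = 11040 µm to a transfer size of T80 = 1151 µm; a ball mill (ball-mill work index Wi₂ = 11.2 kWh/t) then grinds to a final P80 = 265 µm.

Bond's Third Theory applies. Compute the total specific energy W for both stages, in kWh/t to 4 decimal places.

W = 5.9738 kWh/t

W = 10·Wi·(P80^(-½) − F80^(-½))
Stage 1 (11040→1151 µm, Wi₁=12.0): W₁ = 10·12.0·(0.029476 − 0.009517) = 2.3950 kWh/t
Stage 2 (1151→265 µm, Wi₂=11.2): W₂ = 10·11.2·(0.061430 − 0.029476) = 3.5788 kWh/t
W = W₁ + W₂ = 2.3950 + 3.5788 = 5.9738 kWh/t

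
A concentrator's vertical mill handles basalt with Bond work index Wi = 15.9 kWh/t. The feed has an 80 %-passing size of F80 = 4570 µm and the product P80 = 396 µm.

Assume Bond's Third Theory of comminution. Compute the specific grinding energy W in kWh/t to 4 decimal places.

Bond:  W = 10 Wi (1/√P − 1/√F)
1/√396 = 0.050252;  1/√4570 = 0.014793
W = 10·15.9·(0.050252 − 0.014793) = 5.6380 kWh/t

W = 5.6380 kWh/t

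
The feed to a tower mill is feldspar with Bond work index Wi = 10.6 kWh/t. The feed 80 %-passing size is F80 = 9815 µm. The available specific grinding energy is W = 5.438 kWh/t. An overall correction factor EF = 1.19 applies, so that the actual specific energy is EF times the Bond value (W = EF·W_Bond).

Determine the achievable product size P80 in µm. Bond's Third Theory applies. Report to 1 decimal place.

P80 = 353.3 µm

W = 10·Wi·[P80^(−½) − F80^(−½)]
W_Bond = W / EF = 5.438 / 1.19 = 4.5697 kWh/t
1/√P80 = 1/√F80 + W_Bond/(10·Wi)
  = 4.5697/(10·10.6) + 1/√9815 = 0.043111 + 0.010094 = 0.053205
P80 = (1/0.053205)² = 18.7954² = 353.27 µm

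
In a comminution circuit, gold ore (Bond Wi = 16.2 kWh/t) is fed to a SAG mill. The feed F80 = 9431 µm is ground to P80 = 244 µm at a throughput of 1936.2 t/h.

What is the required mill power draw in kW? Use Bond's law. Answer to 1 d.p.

P = 16850.4 kW

Bond: W = 10·Wi·(1/√P80 − 1/√F80)
W = 10·16.2·(1/√244 − 1/√9431) = 10·16.2·(0.053721) = 8.7028 kWh/t
P_mill = W·ṁ = 8.7028·1936.2 = 16850.4 kW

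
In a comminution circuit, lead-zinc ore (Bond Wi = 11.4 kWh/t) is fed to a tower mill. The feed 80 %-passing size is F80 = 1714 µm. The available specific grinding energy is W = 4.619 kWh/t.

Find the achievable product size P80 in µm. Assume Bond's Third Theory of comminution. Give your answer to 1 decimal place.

P80 = 239.1 µm

W = 10·Wi·[P80^(−½) − F80^(−½)]
1/√P80 = 1/√F80 + W/(10·Wi)
  = 4.6190/(10·11.4) + 1/√1714 = 0.040518 + 0.024154 = 0.064672
P80 = (1/0.064672)² = 15.4627² = 239.09 µm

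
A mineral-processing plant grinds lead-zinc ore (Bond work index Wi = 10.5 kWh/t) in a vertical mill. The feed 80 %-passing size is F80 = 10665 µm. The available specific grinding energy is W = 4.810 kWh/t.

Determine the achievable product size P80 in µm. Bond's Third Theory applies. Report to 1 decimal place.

P80 = 324.7 µm

Bond:  W = 10 Wi (1/√P − 1/√F)
P80^(−½) = W/(10 Wi) + F80^(−½)
  = 4.8100/(10·10.5) + 1/√10665 = 0.045810 + 0.009683 = 0.055493
P80 = (1/0.055493)² = 18.0204² = 324.73 µm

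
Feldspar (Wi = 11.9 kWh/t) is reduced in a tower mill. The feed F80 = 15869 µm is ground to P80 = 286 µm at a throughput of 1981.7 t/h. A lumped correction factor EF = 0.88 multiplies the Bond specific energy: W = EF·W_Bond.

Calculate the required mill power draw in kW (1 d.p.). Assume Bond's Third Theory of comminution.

P = 10623.8 kW

W = 10·Wi·[P80^(−½) − F80^(−½)]
W = 10·11.9·(1/√286 − 1/√15869) = 10·11.9·(0.051193) = 6.0920 kWh/t
With EF = 0.88: W = 6.0920·0.88 = 5.3609 kWh/t
P_mill = W·ṁ = 5.3609·1981.7 = 10623.8 kW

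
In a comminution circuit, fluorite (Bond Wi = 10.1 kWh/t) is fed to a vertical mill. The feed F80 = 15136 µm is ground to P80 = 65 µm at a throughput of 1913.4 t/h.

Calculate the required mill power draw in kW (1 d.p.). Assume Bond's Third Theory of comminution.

P = 22399.3 kW

Bond: W = 10·Wi·(1/√P80 − 1/√F80)
W = 10·10.1·(1/√65 − 1/√15136) = 10·10.1·(0.115907) = 11.7066 kWh/t
Mill draw = 11.7066 × 1913.4 = 22399.3 kW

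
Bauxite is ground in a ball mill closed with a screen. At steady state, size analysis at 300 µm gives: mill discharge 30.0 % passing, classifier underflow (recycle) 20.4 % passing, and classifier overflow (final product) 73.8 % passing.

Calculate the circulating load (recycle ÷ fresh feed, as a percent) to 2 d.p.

Two-product formula at 300 µm:
(1+r)·d = r·u + o ⇒ r = (o−d)/(d−u)
r = (73.8 − 30.0)/(30.0 − 20.4) = 43.8/9.6 = 4.5625
CL = 100·r = 456.25 %

CL = 456.25 %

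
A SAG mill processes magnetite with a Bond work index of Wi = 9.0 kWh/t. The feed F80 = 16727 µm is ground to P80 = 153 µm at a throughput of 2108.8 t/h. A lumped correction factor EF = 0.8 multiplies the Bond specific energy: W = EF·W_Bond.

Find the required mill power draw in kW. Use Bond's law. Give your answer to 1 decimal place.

W = 10 Wi (P80^-0.5 − F80^-0.5)
W = 10·9.0·(1/√153 − 1/√16727) = 10·9.0·(0.073113) = 6.5802 kWh/t
W_actual = 0.8 × 6.5802 = 5.2642 kWh/t
Power = W × throughput = 5.2642 kWh/t × 2108.8 t/h = 11101.0 kW

P = 11101.0 kW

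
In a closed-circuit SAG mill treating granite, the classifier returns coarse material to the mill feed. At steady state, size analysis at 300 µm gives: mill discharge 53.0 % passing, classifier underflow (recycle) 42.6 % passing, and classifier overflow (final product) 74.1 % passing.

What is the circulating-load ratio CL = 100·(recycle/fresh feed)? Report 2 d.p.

Let r = R/F. Size balance at 300 µm:
(1+r)d = ru + o → r = (o−d)/(d−u)
r = (74.1 − 53.0)/(53.0 − 42.6) = 21.1/10.4 = 2.0288
CL = 100·r = 202.88 %

CL = 202.88 %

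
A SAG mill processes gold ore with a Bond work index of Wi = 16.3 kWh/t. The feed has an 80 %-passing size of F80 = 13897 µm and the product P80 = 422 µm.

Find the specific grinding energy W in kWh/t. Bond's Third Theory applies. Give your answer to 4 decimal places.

W = 10 Wi (P80^-0.5 − F80^-0.5)
1/√422 = 0.048679;  1/√13897 = 0.008483
W = 10·16.3·(0.048679 − 0.008483) = 6.5520 kWh/t

W = 6.5520 kWh/t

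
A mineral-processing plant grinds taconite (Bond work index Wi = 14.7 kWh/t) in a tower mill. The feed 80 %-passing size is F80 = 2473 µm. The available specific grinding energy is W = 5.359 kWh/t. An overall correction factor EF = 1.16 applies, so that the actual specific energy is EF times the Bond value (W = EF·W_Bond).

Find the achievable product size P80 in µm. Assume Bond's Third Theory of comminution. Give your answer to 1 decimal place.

P80 = 376.5 µm

Bond: W = 10·Wi·(1/√P80 − 1/√F80)
W_Bond = W / EF = 5.359 / 1.16 = 4.6198 kWh/t
1/√P80 = 1/√F80 + W_Bond/(10·Wi)
  = 4.6198/(10·14.7) + 1/√2473 = 0.031427 + 0.020109 = 0.051536
P80 = (1/0.051536)² = 19.4038² = 376.51 µm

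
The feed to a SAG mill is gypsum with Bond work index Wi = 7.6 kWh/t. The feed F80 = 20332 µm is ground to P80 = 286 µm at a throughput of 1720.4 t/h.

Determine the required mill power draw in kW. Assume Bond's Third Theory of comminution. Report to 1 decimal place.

W_Bond = 10·Wi·(1/√P₈₀ − 1/√F₈₀)
W = 10·7.6·(1/√286 − 1/√20332) = 10·7.6·(0.052118) = 3.9610 kWh/t
P_mill = W·ṁ = 3.9610·1720.4 = 6814.5 kW

P = 6814.5 kW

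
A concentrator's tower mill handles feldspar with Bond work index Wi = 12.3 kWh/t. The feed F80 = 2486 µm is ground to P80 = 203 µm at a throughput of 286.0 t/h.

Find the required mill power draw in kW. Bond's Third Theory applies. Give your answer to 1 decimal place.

W = 10 Wi (1/√P80 − 1/√F80)  [Bond]
W = 10·12.3·(1/√203 − 1/√2486) = 10·12.3·(0.050130) = 6.1660 kWh/t
Power = W × throughput = 6.1660 kWh/t × 286.0 t/h = 1763.5 kW

P = 1763.5 kW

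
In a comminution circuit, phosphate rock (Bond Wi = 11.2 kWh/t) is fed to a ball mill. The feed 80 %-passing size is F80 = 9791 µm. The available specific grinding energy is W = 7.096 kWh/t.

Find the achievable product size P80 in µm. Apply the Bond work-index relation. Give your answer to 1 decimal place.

P80 = 185.3 µm

W = 10·Wi·(P80^(-½) − F80^(-½))
P80^-0.5 = F80^-0.5 + W/(10 Wi)
  = 7.0960/(10·11.2) + 1/√9791 = 0.063357 + 0.010106 = 0.073463
P80 = (1/0.073463)² = 13.6122² = 185.29 µm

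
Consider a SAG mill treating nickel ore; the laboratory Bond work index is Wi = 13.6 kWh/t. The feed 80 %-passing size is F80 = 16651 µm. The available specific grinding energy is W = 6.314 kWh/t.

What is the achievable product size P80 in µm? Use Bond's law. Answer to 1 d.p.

W_Bond = 10·Wi·(1/√P₈₀ − 1/√F₈₀)
1/√P80 = 1/√F80 + W/(10·Wi)
  = 6.3140/(10·13.6) + 1/√16651 = 0.046426 + 0.007750 = 0.054176
P80 = (1/0.054176)² = 18.4583² = 340.71 µm

P80 = 340.7 µm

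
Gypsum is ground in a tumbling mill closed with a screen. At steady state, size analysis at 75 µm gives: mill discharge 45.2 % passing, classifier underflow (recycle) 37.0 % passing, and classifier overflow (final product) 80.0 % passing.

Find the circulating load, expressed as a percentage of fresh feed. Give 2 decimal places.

Classifier node, passing 75 µm:
(1+r)·d = r·u + o ⇒ r = (o−d)/(d−u)
r = (80.0 − 45.2)/(45.2 − 37.0) = 34.8/8.2 = 4.2439
CL = 100·r = 424.39 %

CL = 424.39 %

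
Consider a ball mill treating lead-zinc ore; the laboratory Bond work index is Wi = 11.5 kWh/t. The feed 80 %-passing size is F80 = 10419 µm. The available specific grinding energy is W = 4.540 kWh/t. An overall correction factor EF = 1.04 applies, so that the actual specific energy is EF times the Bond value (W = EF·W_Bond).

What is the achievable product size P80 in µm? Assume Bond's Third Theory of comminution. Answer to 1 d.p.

P80 = 438.5 µm

W = 10 Wi / √P80 − 10 Wi / √F80
W_Bond = W / EF = 4.540 / 1.04 = 4.3654 kWh/t
1/√P80 = 1/√F80 + W_Bond/(10·Wi)
  = 4.3654/(10·11.5) + 1/√10419 = 0.037960 + 0.009797 = 0.047757
P80 = (1/0.047757)² = 20.9395² = 438.46 µm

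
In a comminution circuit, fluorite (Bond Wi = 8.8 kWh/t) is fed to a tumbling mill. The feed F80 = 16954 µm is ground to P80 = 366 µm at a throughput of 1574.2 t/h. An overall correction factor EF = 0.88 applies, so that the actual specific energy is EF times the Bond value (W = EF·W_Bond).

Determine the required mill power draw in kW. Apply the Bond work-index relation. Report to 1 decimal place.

W = 10 Wi (P80^-0.5 − F80^-0.5)
W = 10·8.8·(1/√366 − 1/√16954) = 10·8.8·(0.044591) = 3.9240 kWh/t
Corrected W = EF·W_Bond = 0.88·3.9240 = 3.4531 kWh/t
P_mill = W·ṁ = 3.4531·1574.2 = 5435.9 kW

P = 5435.9 kW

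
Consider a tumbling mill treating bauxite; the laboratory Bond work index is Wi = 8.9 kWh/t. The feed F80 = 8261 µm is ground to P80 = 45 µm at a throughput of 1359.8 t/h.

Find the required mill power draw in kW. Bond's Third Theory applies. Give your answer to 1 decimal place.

P = 16709.4 kW

Bond: W = 10·Wi·(1/√P80 − 1/√F80)
W = 10·8.9·(1/√45 − 1/√8261) = 10·8.9·(0.138069) = 12.2881 kWh/t
Power = W × throughput = 12.2881 kWh/t × 1359.8 t/h = 16709.4 kW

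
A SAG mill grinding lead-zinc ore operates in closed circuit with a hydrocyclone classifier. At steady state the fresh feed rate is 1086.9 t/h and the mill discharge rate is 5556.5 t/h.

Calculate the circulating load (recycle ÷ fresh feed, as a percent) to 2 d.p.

CL = 411.22 %

Discharge = new feed + return, hence
R = M − F = 5556.5 − 1086.9 = 4469.6 t/h
CL = 100·R/F = 100·4469.6/1086.9 = 411.22 %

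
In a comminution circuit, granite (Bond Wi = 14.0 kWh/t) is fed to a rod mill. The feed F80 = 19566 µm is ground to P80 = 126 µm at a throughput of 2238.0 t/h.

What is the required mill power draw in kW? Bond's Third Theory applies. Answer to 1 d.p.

P = 25672.8 kW

W = 10 Wi / √P80 − 10 Wi / √F80
W = 10·14.0·(1/√126 − 1/√19566) = 10·14.0·(0.081938) = 11.4713 kWh/t
P_mill = W·ṁ = 11.4713·2238.0 = 25672.8 kW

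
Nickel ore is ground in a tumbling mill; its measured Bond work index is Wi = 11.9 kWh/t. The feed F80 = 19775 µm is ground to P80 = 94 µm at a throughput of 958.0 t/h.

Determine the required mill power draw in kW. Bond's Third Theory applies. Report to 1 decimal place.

P = 10947.7 kW

W = 10 Wi (P80^-0.5 − F80^-0.5)
W = 10·11.9·(1/√94 − 1/√19775) = 10·11.9·(0.096031) = 11.4277 kWh/t
Mill draw = 11.4277 × 958.0 = 10947.7 kW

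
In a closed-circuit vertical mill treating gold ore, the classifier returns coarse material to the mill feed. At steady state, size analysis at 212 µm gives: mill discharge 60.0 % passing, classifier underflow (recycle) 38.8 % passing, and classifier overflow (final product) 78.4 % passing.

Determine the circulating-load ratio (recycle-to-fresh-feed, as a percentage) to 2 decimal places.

Let r = R/F. Size balance at 212 µm:
d + r·d = r·u + o → r(d−u) = o−d
r = (78.4 − 60.0)/(60.0 − 38.8) = 18.4/21.2 = 0.8679
CL = 100·r = 86.79 %

CL = 86.79 %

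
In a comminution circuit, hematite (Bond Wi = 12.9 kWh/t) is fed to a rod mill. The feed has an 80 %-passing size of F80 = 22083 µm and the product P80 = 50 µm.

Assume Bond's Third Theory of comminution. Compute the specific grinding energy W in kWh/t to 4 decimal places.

W = 10 Wi (P80^-0.5 − F80^-0.5)
1/√50 = 0.141421;  1/√22083 = 0.006729
W = 10·12.9·(0.141421 − 0.006729) = 17.3753 kWh/t

W = 17.3753 kWh/t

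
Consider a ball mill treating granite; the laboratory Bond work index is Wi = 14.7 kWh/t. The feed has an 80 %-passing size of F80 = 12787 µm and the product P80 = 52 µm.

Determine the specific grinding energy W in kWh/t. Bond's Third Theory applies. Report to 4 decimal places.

W = 19.0853 kWh/t

W = 10 Wi (1/√P80 − 1/√F80)  [Bond]
1/√52 = 0.138675;  1/√12787 = 0.008843
W = 10·14.7·(0.138675 − 0.008843) = 19.0853 kWh/t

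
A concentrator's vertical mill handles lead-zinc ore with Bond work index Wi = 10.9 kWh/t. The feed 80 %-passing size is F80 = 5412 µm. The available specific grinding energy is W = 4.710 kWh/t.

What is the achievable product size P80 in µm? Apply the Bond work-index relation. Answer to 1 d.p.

P80 = 309.9 µm

W = 10 Wi / √P80 − 10 Wi / √F80
⇒ 1/√P80 = W/(10·Wi) + 1/√F80
  = 4.7100/(10·10.9) + 1/√5412 = 0.043211 + 0.013593 = 0.056804
P80 = (1/0.056804)² = 17.6043² = 309.91 µm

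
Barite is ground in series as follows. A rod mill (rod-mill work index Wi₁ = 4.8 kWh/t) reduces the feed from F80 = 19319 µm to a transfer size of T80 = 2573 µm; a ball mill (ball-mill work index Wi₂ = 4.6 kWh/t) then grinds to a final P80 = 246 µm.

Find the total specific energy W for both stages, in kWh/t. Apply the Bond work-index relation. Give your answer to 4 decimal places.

W = 2.6269 kWh/t

Bond:  W = 10 Wi (1/√P − 1/√F)
Stage 1 (19319→2573 µm, Wi₁=4.8): W₁ = 10·4.8·(0.019714 − 0.007195) = 0.6009 kWh/t
Stage 2 (2573→246 µm, Wi₂=4.6): W₂ = 10·4.6·(0.063758 − 0.019714) = 2.0260 kWh/t
W = W₁ + W₂ = 0.6009 + 2.0260 = 2.6269 kWh/t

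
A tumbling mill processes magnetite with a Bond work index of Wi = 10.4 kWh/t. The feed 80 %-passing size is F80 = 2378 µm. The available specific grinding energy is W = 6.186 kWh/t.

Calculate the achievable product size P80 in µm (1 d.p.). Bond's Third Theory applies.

P80 = 156.3 µm

W = 10·Wi·[P80^(−½) − F80^(−½)]
1/√P80 = 1/√F80 + W/(10·Wi)
  = 6.1860/(10·10.4) + 1/√2378 = 0.059481 + 0.020507 = 0.079987
P80 = (1/0.079987)² = 12.5020² = 156.30 µm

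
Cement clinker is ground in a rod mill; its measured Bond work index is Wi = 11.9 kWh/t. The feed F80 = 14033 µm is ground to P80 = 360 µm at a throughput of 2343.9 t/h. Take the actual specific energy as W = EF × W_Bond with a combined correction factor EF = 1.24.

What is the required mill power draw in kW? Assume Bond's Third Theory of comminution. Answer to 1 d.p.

P = 15309.1 kW

W = 10·Wi·[P80^(−½) − F80^(−½)]
W = 10·11.9·(1/√360 − 1/√14033) = 10·11.9·(0.044263) = 5.2673 kWh/t
W_actual = 1.24 × 5.2673 = 6.5315 kWh/t
Mill draw = 6.5315 × 2343.9 = 15309.1 kW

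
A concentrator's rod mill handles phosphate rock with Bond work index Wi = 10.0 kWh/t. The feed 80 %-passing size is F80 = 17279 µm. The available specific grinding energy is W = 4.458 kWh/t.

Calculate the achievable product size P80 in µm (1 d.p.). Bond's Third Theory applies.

P80 = 367.2 µm

W = 10 Wi / √P80 − 10 Wi / √F80
P80^-0.5 = F80^-0.5 + W/(10 Wi)
  = 4.4580/(10·10.0) + 1/√17279 = 0.044580 + 0.007607 = 0.052187
P80 = (1/0.052187)² = 19.1617² = 367.17 µm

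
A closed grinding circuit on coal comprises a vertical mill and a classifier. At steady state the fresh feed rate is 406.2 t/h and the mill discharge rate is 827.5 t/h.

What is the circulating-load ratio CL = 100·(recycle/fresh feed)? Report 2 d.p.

Mill node: discharge = fresh + recycle.
R = M − F = 827.5 − 406.2 = 421.3 t/h
CL = 100·R/F = 100·421.3/406.2 = 103.72 %

CL = 103.72 %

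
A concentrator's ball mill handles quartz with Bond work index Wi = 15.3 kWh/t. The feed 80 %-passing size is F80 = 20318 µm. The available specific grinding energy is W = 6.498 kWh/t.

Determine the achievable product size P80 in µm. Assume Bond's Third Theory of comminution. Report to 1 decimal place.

W = 10·Wi·[P80^(−½) − F80^(−½)]
⇒ 1/√P80 = W/(10·Wi) + 1/√F80
  = 6.4980/(10·15.3) + 1/√20318 = 0.042471 + 0.007016 = 0.049486
P80 = (1/0.049486)² = 20.2077² = 408.35 µm

P80 = 408.4 µm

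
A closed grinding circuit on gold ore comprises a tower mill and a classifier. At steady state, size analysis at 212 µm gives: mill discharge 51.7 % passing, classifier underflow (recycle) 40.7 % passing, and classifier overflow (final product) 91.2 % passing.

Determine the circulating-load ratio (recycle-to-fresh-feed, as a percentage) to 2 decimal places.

Mass balance on the −212 µm fraction:
(1+r)d = ru + o → r = (o−d)/(d−u)
r = (91.2 − 51.7)/(51.7 − 40.7) = 39.5/11.0 = 3.5909
CL = 100·r = 359.09 %

CL = 359.09 %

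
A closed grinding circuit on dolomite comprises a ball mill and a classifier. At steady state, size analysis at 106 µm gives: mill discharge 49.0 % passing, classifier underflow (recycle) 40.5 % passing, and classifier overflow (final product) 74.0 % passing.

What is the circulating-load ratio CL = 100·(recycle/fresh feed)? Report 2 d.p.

CL = 294.12 %

Classifier node, passing 106 µm:
d + r·d = r·u + o → r(d−u) = o−d
r = (74.0 − 49.0)/(49.0 − 40.5) = 25.0/8.5 = 2.9412
CL = 100·r = 294.12 %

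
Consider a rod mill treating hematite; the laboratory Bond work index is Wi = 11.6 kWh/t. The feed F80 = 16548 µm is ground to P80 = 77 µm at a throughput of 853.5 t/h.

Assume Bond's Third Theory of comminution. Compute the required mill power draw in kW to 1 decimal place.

P = 10513.1 kW

Bond:  W = 10 Wi (1/√P − 1/√F)
W = 10·11.6·(1/√77 − 1/√16548) = 10·11.6·(0.106187) = 12.3177 kWh/t
Power = W × throughput = 12.3177 kWh/t × 853.5 t/h = 10513.1 kW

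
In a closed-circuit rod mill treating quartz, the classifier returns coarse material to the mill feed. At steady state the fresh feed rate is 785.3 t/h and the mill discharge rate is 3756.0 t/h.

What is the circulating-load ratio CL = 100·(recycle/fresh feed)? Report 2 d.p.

Steady state: M = F + R.
R = M − F = 3756.0 − 785.3 = 2970.7 t/h
CL = 100·R/F = 100·2970.7/785.3 = 378.29 %

CL = 378.29 %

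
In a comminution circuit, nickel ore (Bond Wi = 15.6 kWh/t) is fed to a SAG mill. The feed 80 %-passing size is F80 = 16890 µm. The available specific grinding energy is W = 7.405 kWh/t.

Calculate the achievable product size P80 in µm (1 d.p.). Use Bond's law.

P80 = 328.6 µm

W_Bond = 10·Wi·(1/√P₈₀ − 1/√F₈₀)
⇒ 1/√P80 = W/(10 Wi) + 1/√F80
  = 7.4050/(10·15.6) + 1/√16890 = 0.047468 + 0.007695 = 0.055163
P80 = (1/0.055163)² = 18.1282² = 328.63 µm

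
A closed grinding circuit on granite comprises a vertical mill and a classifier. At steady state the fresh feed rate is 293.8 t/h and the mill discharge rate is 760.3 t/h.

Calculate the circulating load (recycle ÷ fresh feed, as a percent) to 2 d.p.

Discharge = new feed + return, hence
R = M − F = 760.3 − 293.8 = 466.5 t/h
CL = 100·R/F = 100·466.5/293.8 = 158.78 %

CL = 158.78 %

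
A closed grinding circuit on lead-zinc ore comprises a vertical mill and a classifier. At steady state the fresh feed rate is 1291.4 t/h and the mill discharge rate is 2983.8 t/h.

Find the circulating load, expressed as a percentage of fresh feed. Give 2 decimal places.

Discharge = new feed + return, hence
R = M − F = 2983.8 − 1291.4 = 1692.4 t/h
CL = 100·R/F = 100·1692.4/1291.4 = 131.05 %

CL = 131.05 %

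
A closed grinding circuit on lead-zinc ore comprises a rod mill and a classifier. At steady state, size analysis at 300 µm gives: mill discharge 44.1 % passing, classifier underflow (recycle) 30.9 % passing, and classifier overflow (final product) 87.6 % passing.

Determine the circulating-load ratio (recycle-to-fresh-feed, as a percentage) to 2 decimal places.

Classifier node, passing 300 µm:
(1+r)·d = r·u + o ⇒ r = (o−d)/(d−u)
r = (87.6 − 44.1)/(44.1 − 30.9) = 43.5/13.2 = 3.2955
CL = 100·r = 329.55 %

CL = 329.55 %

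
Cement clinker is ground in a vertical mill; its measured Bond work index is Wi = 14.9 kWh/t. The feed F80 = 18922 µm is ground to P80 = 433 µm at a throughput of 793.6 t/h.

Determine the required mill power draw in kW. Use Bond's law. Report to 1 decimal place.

W = 10·Wi·[P80^(−½) − F80^(−½)]
W = 10·14.9·(1/√433 − 1/√18922) = 10·14.9·(0.040787) = 6.0773 kWh/t
Power = W × throughput = 6.0773 kWh/t × 793.6 t/h = 4822.9 kW

P = 4822.9 kW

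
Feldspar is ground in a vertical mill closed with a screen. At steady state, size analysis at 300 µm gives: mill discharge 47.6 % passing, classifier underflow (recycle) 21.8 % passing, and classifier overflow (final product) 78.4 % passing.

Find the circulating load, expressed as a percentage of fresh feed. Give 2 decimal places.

Two-product formula at 300 µm:
(1+r)·d = r·u + o ⇒ r = (o−d)/(d−u)
r = (78.4 − 47.6)/(47.6 − 21.8) = 30.8/25.8 = 1.1938
CL = 100·r = 119.38 %

CL = 119.38 %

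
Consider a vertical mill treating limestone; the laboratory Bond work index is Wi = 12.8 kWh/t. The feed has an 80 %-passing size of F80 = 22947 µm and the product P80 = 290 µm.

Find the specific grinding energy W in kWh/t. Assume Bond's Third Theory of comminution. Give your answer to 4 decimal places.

W = 10·Wi·[P80^(−½) − F80^(−½)]
1/√290 = 0.058722;  1/√22947 = 0.006601
W = 10·12.8·(0.058722 − 0.006601) = 6.6714 kWh/t

W = 6.6714 kWh/t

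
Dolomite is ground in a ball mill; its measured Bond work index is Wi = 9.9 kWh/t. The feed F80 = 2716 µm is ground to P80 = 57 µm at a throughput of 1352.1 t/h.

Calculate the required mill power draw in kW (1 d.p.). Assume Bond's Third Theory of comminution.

W = 10 Wi / √P80 − 10 Wi / √F80
W = 10·9.9·(1/√57 − 1/√2716) = 10·9.9·(0.113265) = 11.2132 kWh/t
Mill draw = 11.2132 × 1352.1 = 15161.4 kW

P = 15161.4 kW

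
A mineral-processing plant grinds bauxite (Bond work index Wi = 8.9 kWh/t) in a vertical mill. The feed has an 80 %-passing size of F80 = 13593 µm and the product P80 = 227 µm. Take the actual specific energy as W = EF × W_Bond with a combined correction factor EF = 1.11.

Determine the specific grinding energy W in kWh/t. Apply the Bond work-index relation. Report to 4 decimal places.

W = 5.7096 kWh/t

W_Bond = 10·Wi·(1/√P₈₀ − 1/√F₈₀)
1/√227 = 0.066372;  1/√13593 = 0.008577
W = 10·8.9·(0.066372 − 0.008577) = 5.1438 kWh/t
With EF = 1.11: W = 5.1438·1.11 = 5.7096 kWh/t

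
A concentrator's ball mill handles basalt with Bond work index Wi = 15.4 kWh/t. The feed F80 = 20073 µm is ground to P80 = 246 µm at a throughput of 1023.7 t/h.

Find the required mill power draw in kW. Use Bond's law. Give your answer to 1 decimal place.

P = 8938.7 kW

W = 10 Wi (P80^-0.5 − F80^-0.5)
W = 10·15.4·(1/√246 − 1/√20073) = 10·15.4·(0.056699) = 8.7317 kWh/t
P = W·T = 8.7317·1023.7 = 8938.7 kW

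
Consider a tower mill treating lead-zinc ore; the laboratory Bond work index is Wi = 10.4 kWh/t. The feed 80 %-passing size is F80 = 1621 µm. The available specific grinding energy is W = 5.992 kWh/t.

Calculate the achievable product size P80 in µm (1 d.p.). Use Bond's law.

P80 = 147.1 µm

W = 10·Wi·(P80^(-½) − F80^(-½))
P80^-0.5 = F80^-0.5 + W/(10 Wi)
  = 5.9920/(10·10.4) + 1/√1621 = 0.057615 + 0.024838 = 0.082453
P80 = (1/0.082453)² = 12.1281² = 147.09 µm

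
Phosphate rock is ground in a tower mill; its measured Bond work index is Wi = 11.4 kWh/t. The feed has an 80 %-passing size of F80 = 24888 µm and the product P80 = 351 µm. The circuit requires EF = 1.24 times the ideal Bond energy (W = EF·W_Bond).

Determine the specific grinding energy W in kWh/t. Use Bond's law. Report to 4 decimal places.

W = 6.6492 kWh/t

W = 10 Wi / √P80 − 10 Wi / √F80
1/√351 = 0.053376;  1/√24888 = 0.006339
W = 10·11.4·(0.053376 − 0.006339) = 5.3623 kWh/t
Apply correction: 5.3623 × 1.24 = 6.6492 kWh/t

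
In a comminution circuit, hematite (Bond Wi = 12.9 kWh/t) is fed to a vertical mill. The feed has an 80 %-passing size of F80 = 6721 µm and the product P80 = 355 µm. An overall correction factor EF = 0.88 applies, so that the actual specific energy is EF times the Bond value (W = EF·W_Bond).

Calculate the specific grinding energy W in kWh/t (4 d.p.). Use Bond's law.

W = 4.6403 kWh/t

W = 10·Wi·[P80^(−½) − F80^(−½)]
1/√355 = 0.053074;  1/√6721 = 0.012198
W = 10·12.9·(0.053074 − 0.012198) = 5.2731 kWh/t
Apply correction: 5.2731 × 0.88 = 4.6403 kWh/t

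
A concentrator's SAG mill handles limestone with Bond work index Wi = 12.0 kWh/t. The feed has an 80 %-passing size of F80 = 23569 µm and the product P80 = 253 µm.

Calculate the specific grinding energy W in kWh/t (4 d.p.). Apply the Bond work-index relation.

W = 10 Wi / √P80 − 10 Wi / √F80
1/√253 = 0.062869;  1/√23569 = 0.006514
W = 10·12.0·(0.062869 − 0.006514) = 6.7627 kWh/t

W = 6.7627 kWh/t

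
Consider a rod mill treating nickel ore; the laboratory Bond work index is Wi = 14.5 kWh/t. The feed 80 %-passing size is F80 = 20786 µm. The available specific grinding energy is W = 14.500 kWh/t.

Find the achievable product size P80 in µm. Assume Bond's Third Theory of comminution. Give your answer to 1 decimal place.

Bond: W = 10·Wi·(1/√P80 − 1/√F80)
⇒ 1/√P80 = W/(10·Wi) + 1/√F80
  = 14.5000/(10·14.5) + 1/√20786 = 0.100000 + 0.006936 = 0.106936
P80 = (1/0.106936)² = 9.3514² = 87.45 µm

P80 = 87.4 µm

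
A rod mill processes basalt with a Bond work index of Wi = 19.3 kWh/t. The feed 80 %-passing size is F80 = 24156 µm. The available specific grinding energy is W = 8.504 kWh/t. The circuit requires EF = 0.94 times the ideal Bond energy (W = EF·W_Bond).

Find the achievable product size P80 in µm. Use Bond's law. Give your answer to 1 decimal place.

W = 10 Wi (P80^-0.5 − F80^-0.5)
W_Bond = W / EF = 8.504 / 0.94 = 9.0468 kWh/t
P80^-0.5 = F80^-0.5 + W_Bond/(10 Wi)
  = 9.0468/(10·19.3) + 1/√24156 = 0.046875 + 0.006434 = 0.053309
P80 = (1/0.053309)² = 18.7586² = 351.89 µm

P80 = 351.9 µm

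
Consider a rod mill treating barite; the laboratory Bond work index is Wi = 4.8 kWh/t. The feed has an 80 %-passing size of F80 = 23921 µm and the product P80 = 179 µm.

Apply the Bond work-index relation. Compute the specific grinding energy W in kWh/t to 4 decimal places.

W = 3.2773 kWh/t

W = 10 Wi (P80^-0.5 − F80^-0.5)
1/√179 = 0.074744;  1/√23921 = 0.006466
W = 10·4.8·(0.074744 − 0.006466) = 3.2773 kWh/t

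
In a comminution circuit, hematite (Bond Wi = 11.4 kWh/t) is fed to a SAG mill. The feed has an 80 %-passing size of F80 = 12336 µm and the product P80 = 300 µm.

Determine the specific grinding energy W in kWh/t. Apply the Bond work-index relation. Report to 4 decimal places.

W_Bond = 10·Wi·(1/√P₈₀ − 1/√F₈₀)
1/√300 = 0.057735;  1/√12336 = 0.009004
W = 10·11.4·(0.057735 − 0.009004) = 5.5554 kWh/t

W = 5.5554 kWh/t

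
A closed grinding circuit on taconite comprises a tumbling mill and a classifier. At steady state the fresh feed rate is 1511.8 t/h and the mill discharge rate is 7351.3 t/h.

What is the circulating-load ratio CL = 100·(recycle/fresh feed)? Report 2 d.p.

CL = 386.26 %

Discharge = new feed + return, hence
R = M − F = 7351.3 − 1511.8 = 5839.5 t/h
CL = 100·R/F = 100·5839.5/1511.8 = 386.26 %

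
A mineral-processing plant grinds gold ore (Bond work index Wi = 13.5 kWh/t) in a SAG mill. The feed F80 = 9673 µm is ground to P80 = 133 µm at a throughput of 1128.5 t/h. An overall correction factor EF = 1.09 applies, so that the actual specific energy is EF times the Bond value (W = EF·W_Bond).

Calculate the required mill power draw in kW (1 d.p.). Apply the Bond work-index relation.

W = 10·Wi·(P80^(-½) − F80^(-½))
W = 10·13.5·(1/√133 − 1/√9673) = 10·13.5·(0.076543) = 10.3334 kWh/t
With EF = 1.09: W = 10.3334·1.09 = 11.2634 kWh/t
Power = W × throughput = 11.2634 kWh/t × 1128.5 t/h = 12710.7 kW

P = 12710.7 kW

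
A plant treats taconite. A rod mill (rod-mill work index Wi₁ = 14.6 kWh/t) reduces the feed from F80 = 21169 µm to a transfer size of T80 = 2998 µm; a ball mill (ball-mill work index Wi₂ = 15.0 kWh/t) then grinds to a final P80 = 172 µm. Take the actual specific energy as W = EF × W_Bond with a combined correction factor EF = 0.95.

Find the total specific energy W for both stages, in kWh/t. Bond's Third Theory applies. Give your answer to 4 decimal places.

W = 9.8428 kWh/t

W = 10·Wi·[P80^(−½) − F80^(−½)]
Stage 1 (21169→2998 µm, Wi₁=14.6): W₁ = 10·14.6·(0.018264 − 0.006873) = 1.6630 kWh/t
Stage 2 (2998→172 µm, Wi₂=15.0): W₂ = 10·15.0·(0.076249 − 0.018264) = 8.6979 kWh/t
W = W₁ + W₂ = 1.6630 + 8.6979 = 10.3609 kWh/t
Corrected W = EF·W_Bond = 0.95·10.3609 = 9.8428 kWh/t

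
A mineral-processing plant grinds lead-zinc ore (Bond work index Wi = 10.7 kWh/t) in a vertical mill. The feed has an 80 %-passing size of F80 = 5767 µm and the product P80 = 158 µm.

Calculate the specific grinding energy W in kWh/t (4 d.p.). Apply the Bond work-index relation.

W = 10 Wi (1/√P80 − 1/√F80)  [Bond]
1/√158 = 0.079556;  1/√5767 = 0.013168
W = 10·10.7·(0.079556 − 0.013168) = 7.1035 kWh/t

W = 7.1035 kWh/t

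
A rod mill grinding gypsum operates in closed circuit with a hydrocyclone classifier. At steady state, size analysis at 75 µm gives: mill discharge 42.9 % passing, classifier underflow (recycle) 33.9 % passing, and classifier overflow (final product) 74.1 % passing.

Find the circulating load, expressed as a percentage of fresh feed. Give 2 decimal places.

Let r = R/F. Size balance at 75 µm:
(1+r)d = ru + o → r = (o−d)/(d−u)
r = (74.1 − 42.9)/(42.9 − 33.9) = 31.2/9.0 = 3.4667
CL = 100·r = 346.67 %

CL = 346.67 %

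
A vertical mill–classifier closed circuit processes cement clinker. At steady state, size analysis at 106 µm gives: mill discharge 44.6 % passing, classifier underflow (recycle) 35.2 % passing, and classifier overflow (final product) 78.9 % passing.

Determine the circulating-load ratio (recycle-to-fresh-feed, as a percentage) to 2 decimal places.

Two-product formula at 106 µm:
(1+r)·d = r·u + o ⇒ r = (o−d)/(d−u)
r = (78.9 − 44.6)/(44.6 − 35.2) = 34.3/9.4 = 3.6489
CL = 100·r = 364.89 %

CL = 364.89 %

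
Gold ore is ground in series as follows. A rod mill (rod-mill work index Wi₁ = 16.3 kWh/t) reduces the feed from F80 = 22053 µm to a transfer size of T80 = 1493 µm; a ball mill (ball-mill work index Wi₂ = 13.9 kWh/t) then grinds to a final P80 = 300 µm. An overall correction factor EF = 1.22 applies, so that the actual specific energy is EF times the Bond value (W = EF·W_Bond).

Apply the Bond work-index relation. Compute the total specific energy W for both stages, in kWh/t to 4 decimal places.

W = 9.2094 kWh/t

W = 10·Wi·[P80^(−½) − F80^(−½)]
Stage 1 (22053→1493 µm, Wi₁=16.3): W₁ = 10·16.3·(0.025880 − 0.006734) = 3.1209 kWh/t
Stage 2 (1493→300 µm, Wi₂=13.9): W₂ = 10·13.9·(0.057735 − 0.025880) = 4.4278 kWh/t
W = W₁ + W₂ = 3.1209 + 4.4278 = 7.5487 kWh/t
W_actual = 1.22 × 7.5487 = 9.2094 kWh/t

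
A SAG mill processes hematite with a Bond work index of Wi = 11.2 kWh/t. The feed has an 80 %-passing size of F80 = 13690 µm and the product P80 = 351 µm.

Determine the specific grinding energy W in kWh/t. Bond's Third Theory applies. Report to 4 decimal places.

W = 10·Wi·(P80^(-½) − F80^(-½))
1/√351 = 0.053376;  1/√13690 = 0.008547
W = 10·11.2·(0.053376 − 0.008547) = 5.0209 kWh/t

W = 5.0209 kWh/t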